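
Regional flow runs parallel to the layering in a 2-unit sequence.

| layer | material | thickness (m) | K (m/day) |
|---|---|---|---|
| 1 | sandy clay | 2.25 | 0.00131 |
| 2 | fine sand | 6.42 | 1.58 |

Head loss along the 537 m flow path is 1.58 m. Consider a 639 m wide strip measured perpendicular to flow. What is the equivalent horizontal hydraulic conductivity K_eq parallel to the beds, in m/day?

Flow is parallel to layering, so each bed carries its own Darcy discharge and the transmissivities add.
Σ(K_i·b_i) = 0.00131×2.25 + 1.58×6.42 = 10.15 m²/day.
Total thickness b = 8.670 m, so K_eq = Σ(K_i·b_i)/b = 1.170 m/day.

1.17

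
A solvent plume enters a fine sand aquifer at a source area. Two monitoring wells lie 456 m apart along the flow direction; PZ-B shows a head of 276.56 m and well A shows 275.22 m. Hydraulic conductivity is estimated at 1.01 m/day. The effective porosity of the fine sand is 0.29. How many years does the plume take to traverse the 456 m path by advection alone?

122

Hydraulic gradient i = (276.56 − 275.22) / 456 = 1.34 / 456 = 0.002939.
Darcy flux q = K · i = 1.010 × 0.002939 = 0.002968 m/day.
Seepage velocity v = q / n_e = 0.002968 / 0.29 = 0.01023 m/day.
Travel time t = L / v = 456 / 0.01023 = 44556 days = 122.0 years.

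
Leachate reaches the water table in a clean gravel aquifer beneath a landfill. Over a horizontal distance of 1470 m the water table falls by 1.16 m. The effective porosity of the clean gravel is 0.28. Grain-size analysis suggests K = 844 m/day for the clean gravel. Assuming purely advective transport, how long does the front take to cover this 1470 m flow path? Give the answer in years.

1.69

Hydraulic gradient i = Δh / L = 1.16 / 1470 = 0.0007891.
Darcy flux q = K · i = 844.0 × 0.0007891 = 0.6660 m/day.
Seepage velocity v = q / n_e = 0.6660 / 0.28 = 2.379 m/day.
Travel time t = L / v = 1470 / 2.379 = 618.0 days = 1.692 years.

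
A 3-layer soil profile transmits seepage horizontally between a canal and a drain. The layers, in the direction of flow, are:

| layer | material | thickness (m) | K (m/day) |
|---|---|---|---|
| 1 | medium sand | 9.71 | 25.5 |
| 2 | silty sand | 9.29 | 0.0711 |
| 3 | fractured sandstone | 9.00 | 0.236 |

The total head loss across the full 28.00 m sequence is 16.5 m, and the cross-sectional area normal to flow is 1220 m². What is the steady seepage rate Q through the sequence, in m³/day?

119

Flow is perpendicular to layering, so the layers act in series and the equivalent K is the thickness-weighted harmonic mean.
Total thickness L = 9.71 + 9.29 + 9.00 = 28.00 m.
Σ(b_i/K_i) = 9.71/25.5 + 9.29/0.0711 + 9.00/0.236 = 169.2 d.
K_eq = L / Σ(b_i/K_i) = 28.00 / 169.2 = 0.1655 m/day.
Q = K_eq · A · (Δh/L) = 0.1655 × 1220 × (16.5/28.00) = 119.0 m³/day.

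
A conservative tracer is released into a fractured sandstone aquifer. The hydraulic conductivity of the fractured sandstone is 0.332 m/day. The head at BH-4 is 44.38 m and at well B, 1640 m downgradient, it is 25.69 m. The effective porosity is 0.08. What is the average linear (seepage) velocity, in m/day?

0.0473

Hydraulic gradient i = (44.38 − 25.69) / 1640 = 18.69 / 1640 = 0.01140.
Darcy flux q = K · i = 0.3320 × 0.01140 = 0.003784 m/day.
Seepage velocity v = q / n_e = 0.003784 / 0.08 = 0.04729 m/day.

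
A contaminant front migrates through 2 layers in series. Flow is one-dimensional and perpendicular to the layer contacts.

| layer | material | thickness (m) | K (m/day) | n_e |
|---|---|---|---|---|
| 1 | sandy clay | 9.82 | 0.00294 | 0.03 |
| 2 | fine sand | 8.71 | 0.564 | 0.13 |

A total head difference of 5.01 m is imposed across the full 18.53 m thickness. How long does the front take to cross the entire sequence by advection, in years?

2.62

With flow normal to the layers, continuity requires the same specific discharge q through every layer.
Σ(b_i/K_i) = 9.82/0.00294 + 8.71/0.564 = 3356 d.
q = Δh / Σ(b_i/K_i) = 5.01 / 3356 = 0.001493 m/day.
In each layer the seepage velocity is v_i = q/n_i, so the layer transit time is t_i = b_i·n_i / q:
  layer 1 (sandy clay): t_1 = 9.82 × 0.03 / 0.001493 = 197.3 d
  layer 2 (fine sand): t_2 = 8.71 × 0.13 / 0.001493 = 758.4 d
Total t = Σ t_i = 955.7 days = 2.617 years.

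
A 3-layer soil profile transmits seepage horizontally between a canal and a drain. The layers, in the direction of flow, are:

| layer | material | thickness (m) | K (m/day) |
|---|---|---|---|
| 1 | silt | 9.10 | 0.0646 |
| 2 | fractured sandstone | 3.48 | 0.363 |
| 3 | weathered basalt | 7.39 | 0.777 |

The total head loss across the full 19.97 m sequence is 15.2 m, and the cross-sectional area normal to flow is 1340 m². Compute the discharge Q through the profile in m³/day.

127

Flow is perpendicular to layering, so the layers act in series and the equivalent K is the thickness-weighted harmonic mean.
Total thickness L = 9.10 + 3.48 + 7.39 = 19.97 m.
Σ(b_i/K_i) = 9.10/0.0646 + 3.48/0.363 + 7.39/0.777 = 160.0 d.
K_eq = L / Σ(b_i/K_i) = 19.97 / 160.0 = 0.1248 m/day.
Q = K_eq · A · (Δh/L) = 0.1248 × 1340 × (15.2/19.97) = 127.3 m³/day.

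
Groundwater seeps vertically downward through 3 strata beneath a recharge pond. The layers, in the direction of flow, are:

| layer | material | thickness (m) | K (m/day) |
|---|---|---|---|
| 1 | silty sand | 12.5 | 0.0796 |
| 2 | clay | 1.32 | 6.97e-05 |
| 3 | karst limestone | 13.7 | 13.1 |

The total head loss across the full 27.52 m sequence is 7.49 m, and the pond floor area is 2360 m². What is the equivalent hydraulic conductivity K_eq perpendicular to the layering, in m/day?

Flow is perpendicular to layering, so the layers act in series and the equivalent K is the thickness-weighted harmonic mean.
Total thickness L = 12.5 + 1.32 + 13.7 = 27.52 m.
Σ(b_i/K_i) = 12.5/0.0796 + 1.32/6.97e-05 + 13.7/13.1 = 19096 d.
K_eq = L / Σ(b_i/K_i) = 27.52 / 19096 = 0.001441 m/day.

0.00144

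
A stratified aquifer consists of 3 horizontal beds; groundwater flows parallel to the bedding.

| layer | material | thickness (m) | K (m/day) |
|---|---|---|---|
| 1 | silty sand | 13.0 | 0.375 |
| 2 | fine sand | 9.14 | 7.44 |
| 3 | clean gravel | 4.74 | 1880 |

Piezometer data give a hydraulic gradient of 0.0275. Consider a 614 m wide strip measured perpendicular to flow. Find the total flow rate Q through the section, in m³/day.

152000

Flow is parallel to layering, so each bed carries its own Darcy discharge and the transmissivities add.
Σ(K_i·b_i) = 0.375×13.0 + 7.44×9.14 + 1880×4.74 = 8984 m²/day.
Hydraulic gradient i = 0.0275.
Q = Σ(K_i·b_i) · W · i = 8984 × 614 × 0.02750 = 1.517e+05 m³/day.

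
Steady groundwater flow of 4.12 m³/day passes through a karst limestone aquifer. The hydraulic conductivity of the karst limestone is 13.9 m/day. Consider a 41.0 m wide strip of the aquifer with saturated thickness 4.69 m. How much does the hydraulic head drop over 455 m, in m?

Cross-sectional area A = 41.0 × 4.69 = 192.3 m².
From Q = K·A·i, i = Q / (K·A) = 4.12 / (13.90 × 192.3) = 0.001541.
Head loss Δh = i · L = 0.001541 × 455 = 0.7014 m.

0.701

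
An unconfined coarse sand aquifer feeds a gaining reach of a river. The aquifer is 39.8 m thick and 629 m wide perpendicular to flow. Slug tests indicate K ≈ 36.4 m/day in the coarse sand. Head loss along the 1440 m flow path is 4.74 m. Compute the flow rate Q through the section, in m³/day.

Cross-sectional area A = 629 × 39.8 = 25034 m².
Hydraulic gradient i = Δh / L = 4.74 / 1440 = 0.003292.
Darcy's law: Q = K · A · i = 36.40 × 25034 × 0.003292 = 3000 m³/day.

3000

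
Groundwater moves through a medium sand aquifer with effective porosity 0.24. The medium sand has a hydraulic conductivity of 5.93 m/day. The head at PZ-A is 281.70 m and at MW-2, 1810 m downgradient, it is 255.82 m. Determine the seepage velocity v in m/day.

Hydraulic gradient i = (281.70 − 255.82) / 1810 = 25.88 / 1810 = 0.01430.
Darcy flux q = K · i = 5.930 × 0.01430 = 0.08479 m/day.
Seepage velocity v = q / n_e = 0.08479 / 0.24 = 0.3533 m/day.

0.353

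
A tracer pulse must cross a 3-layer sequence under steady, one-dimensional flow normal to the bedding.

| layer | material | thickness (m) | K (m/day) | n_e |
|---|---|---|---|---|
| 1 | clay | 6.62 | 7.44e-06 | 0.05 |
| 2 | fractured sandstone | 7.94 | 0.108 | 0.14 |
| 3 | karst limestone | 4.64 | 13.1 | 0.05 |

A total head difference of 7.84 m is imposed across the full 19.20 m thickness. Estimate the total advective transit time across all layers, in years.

With flow normal to the layers, continuity requires the same specific discharge q through every layer.
Σ(b_i/K_i) = 6.62/7.44e-06 + 7.94/0.108 + 4.64/13.1 = 8.899e+05 d.
q = Δh / Σ(b_i/K_i) = 7.84 / 8.899e+05 = 8.810e-06 m/day.
In each layer the seepage velocity is v_i = q/n_i, so the layer transit time is t_i = b_i·n_i / q:
  layer 1 (clay): t_1 = 6.62 × 0.05 / 8.810e-06 = 37569 d
  layer 2 (fractured sandstone): t_2 = 7.94 × 0.14 / 8.810e-06 = 1.262e+05 d
  layer 3 (karst limestone): t_3 = 4.64 × 0.05 / 8.810e-06 = 26333 d
Total t = Σ t_i = 1.901e+05 days = 520.4 years.

520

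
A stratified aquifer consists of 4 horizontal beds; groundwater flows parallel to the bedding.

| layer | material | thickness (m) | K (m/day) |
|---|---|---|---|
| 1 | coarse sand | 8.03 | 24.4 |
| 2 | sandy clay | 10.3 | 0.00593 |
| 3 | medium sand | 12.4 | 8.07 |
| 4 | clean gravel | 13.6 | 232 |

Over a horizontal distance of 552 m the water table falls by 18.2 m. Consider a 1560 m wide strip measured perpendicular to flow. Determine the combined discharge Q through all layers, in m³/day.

Flow is parallel to layering, so each bed carries its own Darcy discharge and the transmissivities add.
Σ(K_i·b_i) = 24.4×8.03 + 0.00593×10.3 + 8.07×12.4 + 232×13.6 = 3451 m²/day.
Hydraulic gradient i = Δh / L = 18.2 / 552 = 0.03297.
Q = Σ(K_i·b_i) · W · i = 3451 × 1560 × 0.03297 = 1.775e+05 m³/day.

178000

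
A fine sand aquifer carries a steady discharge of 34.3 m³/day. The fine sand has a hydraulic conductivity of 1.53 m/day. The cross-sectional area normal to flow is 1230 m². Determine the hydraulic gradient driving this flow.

From Q = K·A·i, i = Q / (K·A) = 34.3 / (1.530 × 1230) = 0.01823.

0.0182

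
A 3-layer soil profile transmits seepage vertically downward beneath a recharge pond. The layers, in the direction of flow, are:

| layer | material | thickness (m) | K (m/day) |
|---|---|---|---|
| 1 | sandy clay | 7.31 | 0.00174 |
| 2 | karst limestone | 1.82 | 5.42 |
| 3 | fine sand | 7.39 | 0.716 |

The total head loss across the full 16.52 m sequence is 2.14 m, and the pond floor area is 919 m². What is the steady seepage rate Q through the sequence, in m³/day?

0.467

Flow is perpendicular to layering, so the layers act in series and the equivalent K is the thickness-weighted harmonic mean.
Total thickness L = 7.31 + 1.82 + 7.39 = 16.52 m.
Σ(b_i/K_i) = 7.31/0.00174 + 1.82/5.42 + 7.39/0.716 = 4212 d.
K_eq = L / Σ(b_i/K_i) = 16.52 / 4212 = 0.003922 m/day.
Q = K_eq · A · (Δh/L) = 0.003922 × 919 × (2.14/16.52) = 0.4669 m³/day.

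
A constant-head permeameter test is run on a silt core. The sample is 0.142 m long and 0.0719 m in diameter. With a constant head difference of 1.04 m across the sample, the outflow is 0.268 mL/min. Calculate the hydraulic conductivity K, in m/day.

Cross-sectional area A = π·(d/2)² = π × (0.0719/2)² = 0.004060 m².
Convert discharge: 0.268 mL/min = 4.467e-09 m³/s.
Darcy's law rearranged: K = Q·L / (A·Δh) = 4.467e-09 × 0.142 / (0.004060 × 1.04) = 1.502e-07 m/s = 0.01298 m/day.

0.0130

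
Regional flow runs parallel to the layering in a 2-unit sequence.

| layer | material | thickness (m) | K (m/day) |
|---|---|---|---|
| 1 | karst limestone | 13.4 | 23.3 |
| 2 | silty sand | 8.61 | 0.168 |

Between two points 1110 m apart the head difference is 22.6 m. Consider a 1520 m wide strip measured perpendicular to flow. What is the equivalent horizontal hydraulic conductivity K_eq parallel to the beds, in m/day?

Flow is parallel to layering, so each bed carries its own Darcy discharge and the transmissivities add.
Σ(K_i·b_i) = 23.3×13.4 + 0.168×8.61 = 313.7 m²/day.
Total thickness b = 22.01 m, so K_eq = Σ(K_i·b_i)/b = 14.25 m/day.

14.3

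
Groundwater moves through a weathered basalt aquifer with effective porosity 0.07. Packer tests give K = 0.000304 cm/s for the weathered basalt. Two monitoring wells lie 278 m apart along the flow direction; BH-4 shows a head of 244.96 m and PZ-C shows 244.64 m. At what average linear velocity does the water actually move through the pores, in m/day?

Convert K: 0.000304 cm/s × 864 = 0.2627 m/day.
Hydraulic gradient i = (244.96 − 244.64) / 278 = 0.32 / 278 = 0.001151.
Darcy flux q = K · i = 0.2627 × 0.001151 = 0.0003023 m/day.
Seepage velocity v = q / n_e = 0.0003023 / 0.07 = 0.004319 m/day.

0.00432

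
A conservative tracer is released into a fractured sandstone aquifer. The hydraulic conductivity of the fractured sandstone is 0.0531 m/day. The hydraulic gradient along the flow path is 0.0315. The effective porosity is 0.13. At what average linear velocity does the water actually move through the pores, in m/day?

Hydraulic gradient i = 0.0315.
Darcy flux q = K · i = 0.05310 × 0.03150 = 0.001673 m/day.
Seepage velocity v = q / n_e = 0.001673 / 0.13 = 0.01287 m/day.

0.0129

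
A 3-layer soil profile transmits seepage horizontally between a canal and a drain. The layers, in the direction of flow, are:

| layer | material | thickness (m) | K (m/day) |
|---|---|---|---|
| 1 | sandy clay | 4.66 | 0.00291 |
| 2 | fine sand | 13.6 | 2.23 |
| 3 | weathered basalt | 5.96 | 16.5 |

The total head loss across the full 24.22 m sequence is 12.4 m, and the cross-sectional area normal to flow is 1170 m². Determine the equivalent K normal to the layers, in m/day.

Flow is perpendicular to layering, so the layers act in series and the equivalent K is the thickness-weighted harmonic mean.
Total thickness L = 4.66 + 13.6 + 5.96 = 24.22 m.
Σ(b_i/K_i) = 4.66/0.00291 + 13.6/2.23 + 5.96/16.5 = 1608 d.
K_eq = L / Σ(b_i/K_i) = 24.22 / 1608 = 0.01506 m/day.

0.0151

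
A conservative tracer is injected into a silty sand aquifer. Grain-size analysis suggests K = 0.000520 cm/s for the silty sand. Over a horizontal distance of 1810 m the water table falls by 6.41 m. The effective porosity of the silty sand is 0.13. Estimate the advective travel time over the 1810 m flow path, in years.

405

Convert K: 0.000520 cm/s × 864 = 0.4493 m/day.
Hydraulic gradient i = Δh / L = 6.41 / 1810 = 0.003541.
Darcy flux q = K · i = 0.4493 × 0.003541 = 0.001591 m/day.
Seepage velocity v = q / n_e = 0.001591 / 0.13 = 0.01224 m/day.
Travel time t = L / v = 1810 / 0.01224 = 1.479e+05 days = 404.9 years.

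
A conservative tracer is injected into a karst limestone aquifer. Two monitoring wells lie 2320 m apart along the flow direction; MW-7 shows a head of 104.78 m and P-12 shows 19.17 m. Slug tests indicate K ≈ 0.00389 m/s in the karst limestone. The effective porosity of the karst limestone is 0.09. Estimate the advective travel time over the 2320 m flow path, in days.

Convert K: 0.00389 m/s × 86400 = 336.1 m/day.
Hydraulic gradient i = (104.78 − 19.17) / 2320 = 85.61 / 2320 = 0.03690.
Darcy flux q = K · i = 336.1 × 0.03690 = 12.40 m/day.
Seepage velocity v = q / n_e = 12.40 / 0.09 = 137.8 m/day.
Travel time t = L / v = 2320 / 137.8 = 16.84 days.

16.8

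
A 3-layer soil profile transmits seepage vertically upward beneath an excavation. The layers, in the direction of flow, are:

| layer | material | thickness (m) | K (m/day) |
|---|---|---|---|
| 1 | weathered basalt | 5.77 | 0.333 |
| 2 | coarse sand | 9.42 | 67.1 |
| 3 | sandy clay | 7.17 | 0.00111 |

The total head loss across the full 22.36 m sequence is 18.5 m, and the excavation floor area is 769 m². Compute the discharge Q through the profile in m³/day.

Flow is perpendicular to layering, so the layers act in series and the equivalent K is the thickness-weighted harmonic mean.
Total thickness L = 5.77 + 9.42 + 7.17 = 22.36 m.
Σ(b_i/K_i) = 5.77/0.333 + 9.42/67.1 + 7.17/0.00111 = 6477 d.
K_eq = L / Σ(b_i/K_i) = 22.36 / 6477 = 0.003452 m/day.
Q = K_eq · A · (Δh/L) = 0.003452 × 769 × (18.5/22.36) = 2.196 m³/day.

2.20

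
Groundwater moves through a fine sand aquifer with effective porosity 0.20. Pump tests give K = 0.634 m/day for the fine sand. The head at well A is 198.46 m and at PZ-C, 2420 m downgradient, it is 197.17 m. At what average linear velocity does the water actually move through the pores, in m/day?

0.00169

Hydraulic gradient i = (198.46 − 197.17) / 2420 = 1.29 / 2420 = 0.0005331.
Darcy flux q = K · i = 0.6340 × 0.0005331 = 0.0003380 m/day.
Seepage velocity v = q / n_e = 0.0003380 / 0.20 = 0.001690 m/day.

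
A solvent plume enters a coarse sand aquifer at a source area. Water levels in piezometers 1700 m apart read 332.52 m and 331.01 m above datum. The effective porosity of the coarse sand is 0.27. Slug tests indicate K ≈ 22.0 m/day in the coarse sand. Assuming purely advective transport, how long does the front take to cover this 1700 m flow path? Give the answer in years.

64.3

Hydraulic gradient i = (332.52 − 331.01) / 1700 = 1.51 / 1700 = 0.0008882.
Darcy flux q = K · i = 22.00 × 0.0008882 = 0.01954 m/day.
Seepage velocity v = q / n_e = 0.01954 / 0.27 = 0.07237 m/day.
Travel time t = L / v = 1700 / 0.07237 = 23489 days = 64.31 years.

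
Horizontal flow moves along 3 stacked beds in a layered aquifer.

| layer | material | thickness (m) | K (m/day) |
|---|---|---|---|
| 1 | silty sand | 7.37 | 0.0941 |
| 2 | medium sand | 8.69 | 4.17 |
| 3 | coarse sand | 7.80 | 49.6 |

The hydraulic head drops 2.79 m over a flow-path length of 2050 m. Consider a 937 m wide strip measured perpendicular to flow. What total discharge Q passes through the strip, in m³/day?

Flow is parallel to layering, so each bed carries its own Darcy discharge and the transmissivities add.
Σ(K_i·b_i) = 0.0941×7.37 + 4.17×8.69 + 49.6×7.80 = 423.8 m²/day.
Hydraulic gradient i = Δh / L = 2.79 / 2050 = 0.001361.
Q = Σ(K_i·b_i) · W · i = 423.8 × 937 × 0.001361 = 540.5 m³/day.

540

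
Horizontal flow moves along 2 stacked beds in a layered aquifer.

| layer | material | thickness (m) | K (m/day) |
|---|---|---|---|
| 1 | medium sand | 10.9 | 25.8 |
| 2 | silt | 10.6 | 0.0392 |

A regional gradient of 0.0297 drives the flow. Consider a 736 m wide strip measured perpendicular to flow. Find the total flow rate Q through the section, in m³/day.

6160

Flow is parallel to layering, so each bed carries its own Darcy discharge and the transmissivities add.
Σ(K_i·b_i) = 25.8×10.9 + 0.0392×10.6 = 281.6 m²/day.
Hydraulic gradient i = 0.0297.
Q = Σ(K_i·b_i) · W · i = 281.6 × 736 × 0.02970 = 6156 m³/day.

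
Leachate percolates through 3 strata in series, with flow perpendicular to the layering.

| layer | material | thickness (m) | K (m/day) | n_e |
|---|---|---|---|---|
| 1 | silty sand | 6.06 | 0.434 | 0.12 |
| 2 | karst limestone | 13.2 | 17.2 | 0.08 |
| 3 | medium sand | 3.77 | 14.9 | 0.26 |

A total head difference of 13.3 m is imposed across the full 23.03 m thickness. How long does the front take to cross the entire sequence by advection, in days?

3.11

With flow normal to the layers, continuity requires the same specific discharge q through every layer.
Σ(b_i/K_i) = 6.06/0.434 + 13.2/17.2 + 3.77/14.9 = 14.98 d.
q = Δh / Σ(b_i/K_i) = 13.3 / 14.98 = 0.8876 m/day.
In each layer the seepage velocity is v_i = q/n_i, so the layer transit time is t_i = b_i·n_i / q:
  layer 1 (silty sand): t_1 = 6.06 × 0.12 / 0.8876 = 0.8193 d
  layer 2 (karst limestone): t_2 = 13.2 × 0.08 / 0.8876 = 1.190 d
  layer 3 (medium sand): t_3 = 3.77 × 0.26 / 0.8876 = 1.104 d
Total t = Σ t_i = 3.113 days.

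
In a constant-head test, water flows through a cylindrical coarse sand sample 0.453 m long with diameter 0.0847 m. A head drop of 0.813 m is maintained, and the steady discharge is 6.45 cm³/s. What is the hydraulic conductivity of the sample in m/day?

55.1

Cross-sectional area A = π·(d/2)² = π × (0.0847/2)² = 0.005635 m².
Convert discharge: 6.45 cm³/s = 6.450e-06 m³/s.
Darcy's law rearranged: K = Q·L / (A·Δh) = 6.450e-06 × 0.453 / (0.005635 × 0.813) = 0.0006378 m/s = 55.11 m/day.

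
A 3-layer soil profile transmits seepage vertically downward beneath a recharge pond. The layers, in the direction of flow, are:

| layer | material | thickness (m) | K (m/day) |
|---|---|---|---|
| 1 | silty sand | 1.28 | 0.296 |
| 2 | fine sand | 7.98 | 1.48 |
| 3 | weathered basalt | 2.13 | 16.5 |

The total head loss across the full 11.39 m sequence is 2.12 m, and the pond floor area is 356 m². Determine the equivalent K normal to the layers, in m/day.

1.16

Flow is perpendicular to layering, so the layers act in series and the equivalent K is the thickness-weighted harmonic mean.
Total thickness L = 1.28 + 7.98 + 2.13 = 11.39 m.
Σ(b_i/K_i) = 1.28/0.296 + 7.98/1.48 + 2.13/16.5 = 9.845 d.
K_eq = L / Σ(b_i/K_i) = 11.39 / 9.845 = 1.157 m/day.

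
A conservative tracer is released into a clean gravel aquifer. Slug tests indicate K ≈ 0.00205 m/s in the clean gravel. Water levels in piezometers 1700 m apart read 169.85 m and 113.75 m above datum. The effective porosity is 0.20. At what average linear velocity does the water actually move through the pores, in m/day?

29.2

Convert K: 0.00205 m/s × 86400 = 177.1 m/day.
Hydraulic gradient i = (169.85 − 113.75) / 1700 = 56.1 / 1700 = 0.03300.
Darcy flux q = K · i = 177.1 × 0.03300 = 5.845 m/day.
Seepage velocity v = q / n_e = 5.845 / 0.20 = 29.22 m/day.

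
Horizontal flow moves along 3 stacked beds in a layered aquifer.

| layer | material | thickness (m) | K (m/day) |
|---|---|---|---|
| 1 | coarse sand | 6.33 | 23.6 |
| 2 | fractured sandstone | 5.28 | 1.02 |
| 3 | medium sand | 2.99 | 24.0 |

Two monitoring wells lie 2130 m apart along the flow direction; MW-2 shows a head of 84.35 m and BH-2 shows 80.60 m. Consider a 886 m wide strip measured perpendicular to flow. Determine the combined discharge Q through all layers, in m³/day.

353

Flow is parallel to layering, so each bed carries its own Darcy discharge and the transmissivities add.
Σ(K_i·b_i) = 23.6×6.33 + 1.02×5.28 + 24.0×2.99 = 226.5 m²/day.
Hydraulic gradient i = (84.35 − 80.60) / 2130 = 3.75 / 2130 = 0.001761.
Q = Σ(K_i·b_i) · W · i = 226.5 × 886 × 0.001761 = 353.4 m³/day.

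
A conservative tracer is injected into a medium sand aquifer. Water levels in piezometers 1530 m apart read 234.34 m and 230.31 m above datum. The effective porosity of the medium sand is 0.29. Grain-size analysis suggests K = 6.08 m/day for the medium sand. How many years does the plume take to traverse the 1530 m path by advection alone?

Hydraulic gradient i = (234.34 − 230.31) / 1530 = 4.03 / 1530 = 0.002634.
Darcy flux q = K · i = 6.080 × 0.002634 = 0.01601 m/day.
Seepage velocity v = q / n_e = 0.01601 / 0.29 = 0.05522 m/day.
Travel time t = L / v = 1530 / 0.05522 = 27706 days = 75.85 years.

75.9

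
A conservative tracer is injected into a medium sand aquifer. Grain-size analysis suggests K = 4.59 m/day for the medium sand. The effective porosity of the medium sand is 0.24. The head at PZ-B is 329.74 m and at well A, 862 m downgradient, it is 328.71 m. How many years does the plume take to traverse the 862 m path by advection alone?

103

Hydraulic gradient i = (329.74 − 328.71) / 862 = 1.03 / 862 = 0.001195.
Darcy flux q = K · i = 4.590 × 0.001195 = 0.005485 m/day.
Seepage velocity v = q / n_e = 0.005485 / 0.24 = 0.02285 m/day.
Travel time t = L / v = 862 / 0.02285 = 37720 days = 103.3 years.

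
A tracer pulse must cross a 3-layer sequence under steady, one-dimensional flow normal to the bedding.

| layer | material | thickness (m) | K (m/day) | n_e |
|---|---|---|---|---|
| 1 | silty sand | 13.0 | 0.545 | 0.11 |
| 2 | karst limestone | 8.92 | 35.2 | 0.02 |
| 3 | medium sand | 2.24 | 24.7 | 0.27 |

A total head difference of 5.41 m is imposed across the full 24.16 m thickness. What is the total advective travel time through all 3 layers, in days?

9.90

With flow normal to the layers, continuity requires the same specific discharge q through every layer.
Σ(b_i/K_i) = 13.0/0.545 + 8.92/35.2 + 2.24/24.7 = 24.20 d.
q = Δh / Σ(b_i/K_i) = 5.41 / 24.20 = 0.2236 m/day.
In each layer the seepage velocity is v_i = q/n_i, so the layer transit time is t_i = b_i·n_i / q:
  layer 1 (silty sand): t_1 = 13.0 × 0.11 / 0.2236 = 6.396 d
  layer 2 (karst limestone): t_2 = 8.92 × 0.02 / 0.2236 = 0.7979 d
  layer 3 (medium sand): t_3 = 2.24 × 0.27 / 0.2236 = 2.705 d
Total t = Σ t_i = 9.899 days.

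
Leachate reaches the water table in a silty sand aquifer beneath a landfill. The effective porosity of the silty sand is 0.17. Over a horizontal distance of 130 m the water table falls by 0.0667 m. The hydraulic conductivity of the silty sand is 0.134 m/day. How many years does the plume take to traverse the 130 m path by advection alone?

Hydraulic gradient i = Δh / L = 0.0667 / 130 = 0.0005131.
Darcy flux q = K · i = 0.1340 × 0.0005131 = 6.875e-05 m/day.
Seepage velocity v = q / n_e = 6.875e-05 / 0.17 = 0.0004044 m/day.
Travel time t = L / v = 130 / 0.0004044 = 3.214e+05 days = 880.1 years.

880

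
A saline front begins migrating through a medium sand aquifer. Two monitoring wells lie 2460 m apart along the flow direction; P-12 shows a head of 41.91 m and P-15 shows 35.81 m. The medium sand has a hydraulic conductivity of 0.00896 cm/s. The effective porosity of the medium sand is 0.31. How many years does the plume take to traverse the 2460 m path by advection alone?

109

Convert K: 0.00896 cm/s × 864 = 7.741 m/day.
Hydraulic gradient i = (41.91 − 35.81) / 2460 = 6.1 / 2460 = 0.002480.
Darcy flux q = K · i = 7.741 × 0.002480 = 0.01920 m/day.
Seepage velocity v = q / n_e = 0.01920 / 0.31 = 0.06192 m/day.
Travel time t = L / v = 2460 / 0.06192 = 39727 days = 108.8 years.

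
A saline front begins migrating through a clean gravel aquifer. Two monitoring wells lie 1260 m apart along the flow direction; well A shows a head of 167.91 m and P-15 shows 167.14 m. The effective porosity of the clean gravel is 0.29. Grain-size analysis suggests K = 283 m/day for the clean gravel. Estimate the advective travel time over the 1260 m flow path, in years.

Hydraulic gradient i = (167.91 − 167.14) / 1260 = 0.77 / 1260 = 0.0006111.
Darcy flux q = K · i = 283.0 × 0.0006111 = 0.1729 m/day.
Seepage velocity v = q / n_e = 0.1729 / 0.29 = 0.5964 m/day.
Travel time t = L / v = 1260 / 0.5964 = 2113 days = 5.785 years.

5.78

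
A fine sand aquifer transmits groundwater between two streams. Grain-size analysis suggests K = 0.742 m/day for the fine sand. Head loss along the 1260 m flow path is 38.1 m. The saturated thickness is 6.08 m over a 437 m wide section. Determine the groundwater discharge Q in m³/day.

Cross-sectional area A = 437 × 6.08 = 2657 m².
Hydraulic gradient i = Δh / L = 38.1 / 1260 = 0.03024.
Darcy's law: Q = K · A · i = 0.7420 × 2657 × 0.03024 = 59.61 m³/day.

59.6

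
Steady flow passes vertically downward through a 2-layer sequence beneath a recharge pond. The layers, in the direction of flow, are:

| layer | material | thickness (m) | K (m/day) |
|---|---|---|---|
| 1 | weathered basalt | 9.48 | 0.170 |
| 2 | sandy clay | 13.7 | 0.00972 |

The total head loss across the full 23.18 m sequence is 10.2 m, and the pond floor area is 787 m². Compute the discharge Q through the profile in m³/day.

Flow is perpendicular to layering, so the layers act in series and the equivalent K is the thickness-weighted harmonic mean.
Total thickness L = 9.48 + 13.7 = 23.18 m.
Σ(b_i/K_i) = 9.48/0.170 + 13.7/0.00972 = 1465 d.
K_eq = L / Σ(b_i/K_i) = 23.18 / 1465 = 0.01582 m/day.
Q = K_eq · A · (Δh/L) = 0.01582 × 787 × (10.2/23.18) = 5.479 m³/day.

5.48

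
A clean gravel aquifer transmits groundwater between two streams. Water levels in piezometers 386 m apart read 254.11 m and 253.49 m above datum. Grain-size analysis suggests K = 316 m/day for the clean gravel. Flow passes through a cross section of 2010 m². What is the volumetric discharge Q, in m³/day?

1020

Hydraulic gradient i = (254.11 − 253.49) / 386 = 0.62 / 386 = 0.001606.
Darcy's law: Q = K · A · i = 316.0 × 2010 × 0.001606 = 1020 m³/day.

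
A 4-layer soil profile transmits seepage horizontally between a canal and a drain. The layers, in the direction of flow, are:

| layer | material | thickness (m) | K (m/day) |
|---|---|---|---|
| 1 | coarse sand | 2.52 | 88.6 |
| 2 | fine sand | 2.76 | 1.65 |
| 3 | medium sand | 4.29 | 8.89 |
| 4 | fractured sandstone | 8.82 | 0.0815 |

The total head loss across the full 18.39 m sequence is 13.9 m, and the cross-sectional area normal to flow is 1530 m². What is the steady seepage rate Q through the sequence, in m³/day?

193

Flow is perpendicular to layering, so the layers act in series and the equivalent K is the thickness-weighted harmonic mean.
Total thickness L = 2.52 + 2.76 + 4.29 + 8.82 = 18.39 m.
Σ(b_i/K_i) = 2.52/88.6 + 2.76/1.65 + 4.29/8.89 + 8.82/0.0815 = 110.4 d.
K_eq = L / Σ(b_i/K_i) = 18.39 / 110.4 = 0.1666 m/day.
Q = K_eq · A · (Δh/L) = 0.1666 × 1530 × (13.9/18.39) = 192.6 m³/day.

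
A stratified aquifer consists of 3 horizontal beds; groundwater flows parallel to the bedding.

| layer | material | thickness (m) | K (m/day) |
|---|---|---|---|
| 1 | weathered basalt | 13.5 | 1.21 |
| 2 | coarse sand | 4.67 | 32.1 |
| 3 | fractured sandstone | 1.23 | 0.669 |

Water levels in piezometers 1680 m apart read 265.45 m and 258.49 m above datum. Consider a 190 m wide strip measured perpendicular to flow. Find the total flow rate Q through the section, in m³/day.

Flow is parallel to layering, so each bed carries its own Darcy discharge and the transmissivities add.
Σ(K_i·b_i) = 1.21×13.5 + 32.1×4.67 + 0.669×1.23 = 167.1 m²/day.
Hydraulic gradient i = (265.45 − 258.49) / 1680 = 6.96 / 1680 = 0.004143.
Q = Σ(K_i·b_i) · W · i = 167.1 × 190 × 0.004143 = 131.5 m³/day.

132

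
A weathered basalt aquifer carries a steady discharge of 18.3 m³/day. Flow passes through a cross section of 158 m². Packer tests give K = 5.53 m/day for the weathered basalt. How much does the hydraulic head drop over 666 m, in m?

13.9

From Q = K·A·i, i = Q / (K·A) = 18.3 / (5.530 × 158.0) = 0.02094.
Head loss Δh = i · L = 0.02094 × 666 = 13.95 m.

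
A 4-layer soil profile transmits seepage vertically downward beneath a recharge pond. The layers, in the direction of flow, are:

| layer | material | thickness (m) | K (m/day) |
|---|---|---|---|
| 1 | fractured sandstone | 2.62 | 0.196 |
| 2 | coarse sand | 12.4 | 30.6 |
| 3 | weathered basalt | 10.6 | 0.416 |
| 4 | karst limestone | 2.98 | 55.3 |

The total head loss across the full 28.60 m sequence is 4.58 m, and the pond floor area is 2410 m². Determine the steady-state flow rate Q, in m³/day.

281

Flow is perpendicular to layering, so the layers act in series and the equivalent K is the thickness-weighted harmonic mean.
Total thickness L = 2.62 + 12.4 + 10.6 + 2.98 = 28.60 m.
Σ(b_i/K_i) = 2.62/0.196 + 12.4/30.6 + 10.6/0.416 + 2.98/55.3 = 39.31 d.
K_eq = L / Σ(b_i/K_i) = 28.60 / 39.31 = 0.7276 m/day.
Q = K_eq · A · (Δh/L) = 0.7276 × 2410 × (4.58/28.60) = 280.8 m³/day.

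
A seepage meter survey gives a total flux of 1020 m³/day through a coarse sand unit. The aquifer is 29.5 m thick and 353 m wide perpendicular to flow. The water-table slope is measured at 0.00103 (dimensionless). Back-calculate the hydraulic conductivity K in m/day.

95.1

Cross-sectional area A = 353 × 29.5 = 10414 m².
Hydraulic gradient i = 0.00103.
From Q = K·A·i, K = Q / (A·i) = 1020 / (10414 × 0.001030) = 95.10 m/day.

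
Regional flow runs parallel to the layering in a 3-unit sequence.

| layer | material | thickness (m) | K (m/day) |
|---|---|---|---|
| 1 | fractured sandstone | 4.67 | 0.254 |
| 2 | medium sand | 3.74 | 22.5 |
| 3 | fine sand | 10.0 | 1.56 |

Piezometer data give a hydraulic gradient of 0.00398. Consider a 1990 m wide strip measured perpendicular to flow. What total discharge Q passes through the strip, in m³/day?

Flow is parallel to layering, so each bed carries its own Darcy discharge and the transmissivities add.
Σ(K_i·b_i) = 0.254×4.67 + 22.5×3.74 + 1.56×10.0 = 100.9 m²/day.
Hydraulic gradient i = 0.00398.
Q = Σ(K_i·b_i) · W · i = 100.9 × 1990 × 0.003980 = 799.4 m³/day.

799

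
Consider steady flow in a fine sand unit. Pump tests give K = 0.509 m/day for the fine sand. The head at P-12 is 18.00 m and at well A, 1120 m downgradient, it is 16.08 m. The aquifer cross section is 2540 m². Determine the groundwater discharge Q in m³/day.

Hydraulic gradient i = (18.00 − 16.08) / 1120 = 1.92 / 1120 = 0.001714.
Darcy's law: Q = K · A · i = 0.5090 × 2540 × 0.001714 = 2.216 m³/day.

2.22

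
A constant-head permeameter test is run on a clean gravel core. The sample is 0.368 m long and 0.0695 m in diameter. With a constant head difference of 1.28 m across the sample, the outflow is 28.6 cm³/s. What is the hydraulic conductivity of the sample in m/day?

Cross-sectional area A = π·(d/2)² = π × (0.0695/2)² = 0.003794 m².
Convert discharge: 28.6 cm³/s = 2.860e-05 m³/s.
Darcy's law rearranged: K = Q·L / (A·Δh) = 2.860e-05 × 0.368 / (0.003794 × 1.28) = 0.002167 m/s = 187.3 m/day.

187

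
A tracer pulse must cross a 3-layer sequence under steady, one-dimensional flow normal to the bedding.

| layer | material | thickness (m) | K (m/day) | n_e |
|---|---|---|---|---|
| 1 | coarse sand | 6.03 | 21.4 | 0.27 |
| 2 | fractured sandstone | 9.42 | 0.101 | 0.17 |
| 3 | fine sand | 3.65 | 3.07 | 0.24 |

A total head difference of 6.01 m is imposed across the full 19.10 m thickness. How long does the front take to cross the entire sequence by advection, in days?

64.7

With flow normal to the layers, continuity requires the same specific discharge q through every layer.
Σ(b_i/K_i) = 6.03/21.4 + 9.42/0.101 + 3.65/3.07 = 94.74 d.
q = Δh / Σ(b_i/K_i) = 6.01 / 94.74 = 0.06344 m/day.
In each layer the seepage velocity is v_i = q/n_i, so the layer transit time is t_i = b_i·n_i / q:
  layer 1 (coarse sand): t_1 = 6.03 × 0.27 / 0.06344 = 25.66 d
  layer 2 (fractured sandstone): t_2 = 9.42 × 0.17 / 0.06344 = 25.24 d
  layer 3 (fine sand): t_3 = 3.65 × 0.24 / 0.06344 = 13.81 d
Total t = Σ t_i = 64.72 days.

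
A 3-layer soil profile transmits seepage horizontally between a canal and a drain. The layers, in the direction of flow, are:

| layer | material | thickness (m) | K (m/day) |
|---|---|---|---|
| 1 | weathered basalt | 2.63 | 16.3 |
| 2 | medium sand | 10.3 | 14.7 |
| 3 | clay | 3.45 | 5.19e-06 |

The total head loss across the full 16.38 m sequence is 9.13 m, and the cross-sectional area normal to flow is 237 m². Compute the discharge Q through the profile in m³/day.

Flow is perpendicular to layering, so the layers act in series and the equivalent K is the thickness-weighted harmonic mean.
Total thickness L = 2.63 + 10.3 + 3.45 = 16.38 m.
Σ(b_i/K_i) = 2.63/16.3 + 10.3/14.7 + 3.45/5.19e-06 = 6.647e+05 d.
K_eq = L / Σ(b_i/K_i) = 16.38 / 6.647e+05 = 2.464e-05 m/day.
Q = K_eq · A · (Δh/L) = 2.464e-05 × 237 × (9.13/16.38) = 0.003255 m³/day.

0.00326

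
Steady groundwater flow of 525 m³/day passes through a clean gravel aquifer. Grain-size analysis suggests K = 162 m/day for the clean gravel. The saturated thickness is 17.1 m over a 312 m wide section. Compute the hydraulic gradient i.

Cross-sectional area A = 312 × 17.1 = 5335 m².
From Q = K·A·i, i = Q / (K·A) = 525 / (162.0 × 5335) = 0.0006074.

0.000607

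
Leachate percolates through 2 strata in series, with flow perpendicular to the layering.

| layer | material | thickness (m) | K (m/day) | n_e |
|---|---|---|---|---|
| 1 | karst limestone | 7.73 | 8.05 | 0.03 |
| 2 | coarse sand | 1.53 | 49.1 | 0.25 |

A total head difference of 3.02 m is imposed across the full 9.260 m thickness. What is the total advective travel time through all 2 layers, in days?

0.202

With flow normal to the layers, continuity requires the same specific discharge q through every layer.
Σ(b_i/K_i) = 7.73/8.05 + 1.53/49.1 = 0.9914 d.
q = Δh / Σ(b_i/K_i) = 3.02 / 0.9914 = 3.046 m/day.
In each layer the seepage velocity is v_i = q/n_i, so the layer transit time is t_i = b_i·n_i / q:
  layer 1 (karst limestone): t_1 = 7.73 × 0.03 / 3.046 = 0.07613 d
  layer 2 (coarse sand): t_2 = 1.53 × 0.25 / 3.046 = 0.1256 d
Total t = Σ t_i = 0.2017 days.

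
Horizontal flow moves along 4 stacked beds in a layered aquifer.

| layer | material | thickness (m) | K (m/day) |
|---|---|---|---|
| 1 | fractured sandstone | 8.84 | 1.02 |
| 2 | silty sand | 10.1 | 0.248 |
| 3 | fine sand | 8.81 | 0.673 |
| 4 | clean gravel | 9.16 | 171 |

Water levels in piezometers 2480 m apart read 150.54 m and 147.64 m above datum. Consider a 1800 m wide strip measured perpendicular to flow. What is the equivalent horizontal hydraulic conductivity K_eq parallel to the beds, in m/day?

Flow is parallel to layering, so each bed carries its own Darcy discharge and the transmissivities add.
Σ(K_i·b_i) = 1.02×8.84 + 0.248×10.1 + 0.673×8.81 + 171×9.16 = 1584 m²/day.
Total thickness b = 36.91 m, so K_eq = Σ(K_i·b_i)/b = 42.91 m/day.

42.9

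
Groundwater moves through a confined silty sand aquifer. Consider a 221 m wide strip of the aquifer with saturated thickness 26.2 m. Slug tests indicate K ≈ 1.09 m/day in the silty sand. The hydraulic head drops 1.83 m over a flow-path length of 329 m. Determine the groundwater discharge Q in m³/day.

Cross-sectional area A = 221 × 26.2 = 5790 m².
Hydraulic gradient i = Δh / L = 1.83 / 329 = 0.005562.
Darcy's law: Q = K · A · i = 1.090 × 5790 × 0.005562 = 35.11 m³/day.

35.1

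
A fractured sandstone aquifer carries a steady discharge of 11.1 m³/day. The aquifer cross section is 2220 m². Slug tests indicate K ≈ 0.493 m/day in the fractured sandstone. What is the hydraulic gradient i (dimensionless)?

From Q = K·A·i, i = Q / (K·A) = 11.1 / (0.4930 × 2220) = 0.01014.

0.0101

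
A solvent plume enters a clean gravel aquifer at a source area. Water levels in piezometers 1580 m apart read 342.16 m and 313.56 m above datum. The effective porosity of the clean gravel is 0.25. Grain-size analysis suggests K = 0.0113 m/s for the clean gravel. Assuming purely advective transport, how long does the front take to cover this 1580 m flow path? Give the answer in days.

22.4

Convert K: 0.0113 m/s × 86400 = 976.3 m/day.
Hydraulic gradient i = (342.16 − 313.56) / 1580 = 28.6 / 1580 = 0.01810.
Darcy flux q = K · i = 976.3 × 0.01810 = 17.67 m/day.
Seepage velocity v = q / n_e = 17.67 / 0.25 = 70.69 m/day.
Travel time t = L / v = 1580 / 70.69 = 22.35 days.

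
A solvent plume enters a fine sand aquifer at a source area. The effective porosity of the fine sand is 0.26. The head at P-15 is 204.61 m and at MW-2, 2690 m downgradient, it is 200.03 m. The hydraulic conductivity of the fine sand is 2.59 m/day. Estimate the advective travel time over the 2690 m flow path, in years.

Hydraulic gradient i = (204.61 − 200.03) / 2690 = 4.58 / 2690 = 0.001703.
Darcy flux q = K · i = 2.590 × 0.001703 = 0.004410 m/day.
Seepage velocity v = q / n_e = 0.004410 / 0.26 = 0.01696 m/day.
Travel time t = L / v = 2690 / 0.01696 = 1.586e+05 days = 434.2 years.

434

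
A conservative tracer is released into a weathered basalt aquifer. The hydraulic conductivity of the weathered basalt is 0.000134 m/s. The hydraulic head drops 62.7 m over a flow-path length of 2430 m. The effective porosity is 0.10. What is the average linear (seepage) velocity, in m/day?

2.99

Convert K: 0.000134 m/s × 86400 = 11.58 m/day.
Hydraulic gradient i = Δh / L = 62.7 / 2430 = 0.02580.
Darcy flux q = K · i = 11.58 × 0.02580 = 0.2987 m/day.
Seepage velocity v = q / n_e = 0.2987 / 0.10 = 2.987 m/day.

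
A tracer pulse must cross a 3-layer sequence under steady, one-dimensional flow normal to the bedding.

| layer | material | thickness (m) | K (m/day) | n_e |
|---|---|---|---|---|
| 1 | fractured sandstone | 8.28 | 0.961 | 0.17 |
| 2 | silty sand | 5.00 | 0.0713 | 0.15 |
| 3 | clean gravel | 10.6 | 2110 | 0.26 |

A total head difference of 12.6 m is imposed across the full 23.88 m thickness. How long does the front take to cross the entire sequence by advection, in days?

With flow normal to the layers, continuity requires the same specific discharge q through every layer.
Σ(b_i/K_i) = 8.28/0.961 + 5.00/0.0713 + 10.6/2110 = 78.75 d.
q = Δh / Σ(b_i/K_i) = 12.6 / 78.75 = 0.1600 m/day.
In each layer the seepage velocity is v_i = q/n_i, so the layer transit time is t_i = b_i·n_i / q:
  layer 1 (fractured sandstone): t_1 = 8.28 × 0.17 / 0.1600 = 8.797 d
  layer 2 (silty sand): t_2 = 5.00 × 0.15 / 0.1600 = 4.687 d
  layer 3 (clean gravel): t_3 = 10.6 × 0.26 / 0.1600 = 17.22 d
Total t = Σ t_i = 30.71 days.

30.7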